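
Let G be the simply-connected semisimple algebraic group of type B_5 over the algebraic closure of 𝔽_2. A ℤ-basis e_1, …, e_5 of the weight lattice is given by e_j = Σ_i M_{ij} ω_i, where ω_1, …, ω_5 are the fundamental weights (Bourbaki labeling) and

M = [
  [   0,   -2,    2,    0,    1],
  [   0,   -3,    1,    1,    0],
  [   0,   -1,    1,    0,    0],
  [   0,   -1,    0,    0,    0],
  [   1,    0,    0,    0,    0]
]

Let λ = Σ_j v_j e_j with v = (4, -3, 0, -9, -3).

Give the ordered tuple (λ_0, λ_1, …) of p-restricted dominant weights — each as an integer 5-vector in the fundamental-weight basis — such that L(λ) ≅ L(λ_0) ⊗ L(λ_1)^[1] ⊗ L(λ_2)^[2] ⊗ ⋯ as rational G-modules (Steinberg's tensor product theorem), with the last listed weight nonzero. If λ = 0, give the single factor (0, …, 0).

Change of basis e → ω: c = M·v where v = (4, -3, 0, -9, -3):
  c_1 = (0)·(4) + (-2)·(-3) + (2)·(0) + (0)·(-9) + (1)·(-3) = 3
  c_2 = (0)·(4) + (-3)·(-3) + (1)·(0) + (1)·(-9) + (0)·(-3) = 0
  c_3 = (0)·(4) + (-1)·(-3) + (1)·(0) + (0)·(-9) + (0)·(-3) = 3
  c_4 = (0)·(4) + (-1)·(-3) + (0)·(0) + (0)·(-9) + (0)·(-3) = 3
  c_5 = (1)·(4) + (0)·(-3) + (0)·(0) + (0)·(-9) + (0)·(-3) = 4
p = 2; digits c_i = Σ_j d_{ij}·2^j, 0 ≤ d_{ij} < 2:
  c_1 = 3 = 1·2^0 + 1·2^1
  c_2 = 0
  c_3 = 3 = 1·2^0 + 1·2^1
  c_4 = 3 = 1·2^0 + 1·2^1
  c_5 = 4 = 0·2^0 + 0·2^1 + 1·2^2
p-restricted factor λ_0 = (1, 0, 1, 1, 0)
p-restricted factor λ_1 = (1, 0, 1, 1, 0)
p-restricted factor λ_2 = (0, 0, 0, 0, 1)

((1, 0, 1, 1, 0), (1, 0, 1, 1, 0), (0, 0, 0, 0, 1))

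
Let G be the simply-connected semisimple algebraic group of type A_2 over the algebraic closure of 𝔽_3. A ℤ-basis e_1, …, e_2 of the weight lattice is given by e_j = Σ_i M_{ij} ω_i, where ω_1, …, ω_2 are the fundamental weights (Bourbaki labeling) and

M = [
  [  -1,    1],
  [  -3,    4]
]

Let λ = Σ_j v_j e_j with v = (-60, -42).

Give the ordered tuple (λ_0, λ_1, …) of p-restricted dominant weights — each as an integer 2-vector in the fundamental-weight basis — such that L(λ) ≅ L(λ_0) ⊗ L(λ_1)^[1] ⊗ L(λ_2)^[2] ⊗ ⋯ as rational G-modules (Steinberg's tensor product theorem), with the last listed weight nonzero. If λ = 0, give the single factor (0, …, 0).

((0, 0), (0, 1), (2, 1))

Change of basis e → ω: c = M·v where v = (-60, -42):
  c_1 = (-1)·(-60) + (1)·(-42) = 18
  c_2 = (-3)·(-60) + (4)·(-42) = 12
p = 3; digits c_i = Σ_j d_{ij}·3^j, 0 ≤ d_{ij} < 3:
  c_1 = 18 = 0·3^0 + 0·3^1 + 2·3^2
  c_2 = 12 = 0·3^0 + 1·3^1 + 1·3^2
λ_0 = (0, 0)
λ_1 = (0, 1)
λ_2 = (2, 1)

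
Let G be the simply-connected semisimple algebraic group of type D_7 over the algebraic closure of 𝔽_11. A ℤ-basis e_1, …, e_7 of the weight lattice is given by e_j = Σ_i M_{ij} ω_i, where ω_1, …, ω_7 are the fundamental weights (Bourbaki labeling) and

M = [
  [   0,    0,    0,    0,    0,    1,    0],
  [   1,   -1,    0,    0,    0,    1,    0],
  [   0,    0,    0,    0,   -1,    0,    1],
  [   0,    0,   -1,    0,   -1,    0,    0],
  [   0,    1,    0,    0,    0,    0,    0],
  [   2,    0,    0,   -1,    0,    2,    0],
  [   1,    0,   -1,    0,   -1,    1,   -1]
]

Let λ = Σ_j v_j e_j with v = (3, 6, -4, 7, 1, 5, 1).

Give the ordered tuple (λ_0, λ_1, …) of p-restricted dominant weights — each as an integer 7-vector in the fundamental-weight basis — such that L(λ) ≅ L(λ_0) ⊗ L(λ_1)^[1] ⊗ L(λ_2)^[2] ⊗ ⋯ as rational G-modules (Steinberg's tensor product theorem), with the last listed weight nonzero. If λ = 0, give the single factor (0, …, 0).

((5, 2, 0, 3, 6, 9, 10),)

In the fundamental-weight basis, λ has coordinates c = M·v (v = (3, 6, -4, 7, 1, 5, 1)):
  c_1 = 0*3 + 0*6 + 0*-4 + 0*7 + 0*1 + 1*5 + 0*1 = 5
  c_2 = 1*3 + -1*6 + 0*-4 + 0*7 + 0*1 + 1*5 + 0*1 = 2
  c_3 = 0*3 + 0*6 + 0*-4 + 0*7 + -1*1 + 0*5 + 1*1 = 0
  c_4 = 0*3 + 0*6 + -1*-4 + 0*7 + -1*1 + 0*5 + 0*1 = 3
  c_5 = 0*3 + 1*6 + 0*-4 + 0*7 + 0*1 + 0*5 + 0*1 = 6
  c_6 = 2*3 + 0*6 + 0*-4 + -1*7 + 0*1 + 2*5 + 0*1 = 9
  c_7 = 1*3 + 0*6 + -1*-4 + 0*7 + -1*1 + 1*5 + -1*1 = 10
Writing each c_i in base p = 11:
  c_1 = 5 = 5·11^0
  c_2 = 2 = 2·11^0
  c_3 = 0
  c_4 = 3 = 3·11^0
  c_5 = 6 = 6·11^0
  c_6 = 9 = 9·11^0
  c_7 = 10 = 10·11^0
Factor λ_0 = (5, 2, 0, 3, 6, 9, 10)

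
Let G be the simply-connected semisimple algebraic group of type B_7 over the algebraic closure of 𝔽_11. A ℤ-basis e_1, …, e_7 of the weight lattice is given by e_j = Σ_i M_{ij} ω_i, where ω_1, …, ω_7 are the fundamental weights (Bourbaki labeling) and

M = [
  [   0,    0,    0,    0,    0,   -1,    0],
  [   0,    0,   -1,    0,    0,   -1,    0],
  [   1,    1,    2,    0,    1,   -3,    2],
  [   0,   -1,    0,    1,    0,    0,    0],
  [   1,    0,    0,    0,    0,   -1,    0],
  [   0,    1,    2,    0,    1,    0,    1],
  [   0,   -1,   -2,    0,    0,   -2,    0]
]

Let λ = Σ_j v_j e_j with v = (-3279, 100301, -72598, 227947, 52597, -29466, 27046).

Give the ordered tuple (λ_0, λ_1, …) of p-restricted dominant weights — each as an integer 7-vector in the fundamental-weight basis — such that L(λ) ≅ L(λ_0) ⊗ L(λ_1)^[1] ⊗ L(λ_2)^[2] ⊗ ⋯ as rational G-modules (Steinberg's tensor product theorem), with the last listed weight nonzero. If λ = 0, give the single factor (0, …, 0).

((8, 6, 8, 2, 7, 10, 9), (5, 5, 1, 10, 4, 1, 0), (1, 7, 4, 9, 7, 1, 0), (0, 10, 0, 7, 8, 4, 1), (2, 6, 10, 8, 1, 2, 7))

In the fundamental-weight basis, λ has coordinates c = M·v (v = (-3279, 100301, -72598, 227947, 52597, -29466, 27046)):
  c_1 = 0*-3279 + 0*100301 + 0*-72598 + 0*227947 + 0*52597 + -1*-29466 + 0*27046 = 29466
  c_2 = 0*-3279 + 0*100301 + -1*-72598 + 0*227947 + 0*52597 + -1*-29466 + 0*27046 = 102064
  c_3 = 1*-3279 + 1*100301 + 2*-72598 + 0*227947 + 1*52597 + -3*-29466 + 2*27046 = 146913
  c_4 = 0*-3279 + -1*100301 + 0*-72598 + 1*227947 + 0*52597 + 0*-29466 + 0*27046 = 127646
  c_5 = 1*-3279 + 0*100301 + 0*-72598 + 0*227947 + 0*52597 + -1*-29466 + 0*27046 = 26187
  c_6 = 0*-3279 + 1*100301 + 2*-72598 + 0*227947 + 1*52597 + 0*-29466 + 1*27046 = 34748
  c_7 = 0*-3279 + -1*100301 + -2*-72598 + 0*227947 + 0*52597 + -2*-29466 + 0*27046 = 103827
Writing each c_i in base p = 11:
  c_1 = 29466 = 8·11^0 + 5·11^1 + 1·11^2 + 0·11^3 + 2·11^4
  c_2 = 102064 = 6·11^0 + 5·11^1 + 7·11^2 + 10·11^3 + 6·11^4
  c_3 = 146913 = 8·11^0 + 1·11^1 + 4·11^2 + 0·11^3 + 10·11^4
  c_4 = 127646 = 2·11^0 + 10·11^1 + 9·11^2 + 7·11^3 + 8·11^4
  c_5 = 26187 = 7·11^0 + 4·11^1 + 7·11^2 + 8·11^3 + 1·11^4
  c_6 = 34748 = 10·11^0 + 1·11^1 + 1·11^2 + 4·11^3 + 2·11^4
  c_7 = 103827 = 9·11^0 + 0·11^1 + 0·11^2 + 1·11^3 + 7·11^4
λ_0 = (8, 6, 8, 2, 7, 10, 9)
λ_1 = (5, 5, 1, 10, 4, 1, 0)
λ_2 = (1, 7, 4, 9, 7, 1, 0)
λ_3 = (0, 10, 0, 7, 8, 4, 1)
λ_4 = (2, 6, 10, 8, 1, 2, 7)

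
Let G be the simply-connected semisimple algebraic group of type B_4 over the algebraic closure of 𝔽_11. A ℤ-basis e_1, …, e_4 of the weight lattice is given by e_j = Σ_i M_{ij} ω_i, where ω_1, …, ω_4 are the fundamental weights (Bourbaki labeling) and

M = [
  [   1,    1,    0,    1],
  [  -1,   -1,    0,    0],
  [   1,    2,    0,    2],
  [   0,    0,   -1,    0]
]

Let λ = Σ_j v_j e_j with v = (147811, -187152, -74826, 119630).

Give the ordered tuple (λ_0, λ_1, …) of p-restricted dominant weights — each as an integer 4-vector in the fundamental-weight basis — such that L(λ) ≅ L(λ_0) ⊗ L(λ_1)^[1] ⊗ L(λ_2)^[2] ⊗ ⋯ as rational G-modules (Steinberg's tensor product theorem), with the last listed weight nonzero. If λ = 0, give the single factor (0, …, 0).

In the fundamental-weight basis, λ has coordinates c = M·v (v = (147811, -187152, -74826, 119630)):
  c_1 = 1*147811 + 1*-187152 + 0*-74826 + 1*119630 = 80289
  c_2 = -1*147811 + -1*-187152 + 0*-74826 + 0*119630 = 39341
  c_3 = 1*147811 + 2*-187152 + 0*-74826 + 2*119630 = 12767
  c_4 = 0*147811 + 0*-187152 + -1*-74826 + 0*119630 = 74826
Base-11 expansion of each c_i:
  c_1 = 80289 = 0·11^0 + 6·11^1 + 3·11^2 + 5·11^3 + 5·11^4
  c_2 = 39341 = 5·11^0 + 1·11^1 + 6·11^2 + 7·11^3 + 2·11^4
  c_3 = 12767 = 7·11^0 + 5·11^1 + 6·11^2 + 9·11^3
  c_4 = 74826 = 4·11^0 + 4·11^1 + 2·11^2 + 1·11^3 + 5·11^4
p-restricted factor λ_0 = (0, 5, 7, 4)
p-restricted factor λ_1 = (6, 1, 5, 4)
p-restricted factor λ_2 = (3, 6, 6, 2)
p-restricted factor λ_3 = (5, 7, 9, 1)
p-restricted factor λ_4 = (5, 2, 0, 5)

((0, 5, 7, 4), (6, 1, 5, 4), (3, 6, 6, 2), (5, 7, 9, 1), (5, 2, 0, 5))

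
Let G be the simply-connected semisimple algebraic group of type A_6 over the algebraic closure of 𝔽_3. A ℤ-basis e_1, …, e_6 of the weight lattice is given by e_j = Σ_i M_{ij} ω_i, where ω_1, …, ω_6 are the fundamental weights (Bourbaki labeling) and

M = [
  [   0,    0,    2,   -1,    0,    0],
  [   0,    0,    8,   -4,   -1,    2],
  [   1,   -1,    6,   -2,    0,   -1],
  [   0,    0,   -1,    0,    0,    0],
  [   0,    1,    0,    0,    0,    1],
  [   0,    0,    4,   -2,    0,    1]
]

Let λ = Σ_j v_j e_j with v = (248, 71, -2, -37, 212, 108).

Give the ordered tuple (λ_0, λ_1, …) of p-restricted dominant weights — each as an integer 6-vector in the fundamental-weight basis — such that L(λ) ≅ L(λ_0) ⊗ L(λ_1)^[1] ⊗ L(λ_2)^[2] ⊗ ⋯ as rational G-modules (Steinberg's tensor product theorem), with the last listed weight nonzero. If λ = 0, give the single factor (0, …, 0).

Compute c_i = Σ_j M_{ij} v_j with v = (248, 71, -2, -37, 212, 108):
  c_1 = (0)·(248) + (0)·(71) + (2)·(-2) + (-1)·(-37) + (0)·(212) + (0)·(108) = 33
  c_2 = (0)·(248) + (0)·(71) + (8)·(-2) + (-4)·(-37) + (-1)·(212) + (2)·(108) = 136
  c_3 = (1)·(248) + (-1)·(71) + (6)·(-2) + (-2)·(-37) + (0)·(212) + (-1)·(108) = 131
  c_4 = (0)·(248) + (0)·(71) + (-1)·(-2) + (0)·(-37) + (0)·(212) + (0)·(108) = 2
  c_5 = (0)·(248) + (1)·(71) + (0)·(-2) + (0)·(-37) + (0)·(212) + (1)·(108) = 179
  c_6 = (0)·(248) + (0)·(71) + (4)·(-2) + (-2)·(-37) + (0)·(212) + (1)·(108) = 174
Expand coordinatewise in base 3:
  c_1 = 33 = 0·3^0 + 2·3^1 + 0·3^2 + 1·3^3
  c_2 = 136 = 1·3^0 + 0·3^1 + 0·3^2 + 2·3^3 + 1·3^4
  c_3 = 131 = 2·3^0 + 1·3^1 + 2·3^2 + 1·3^3 + 1·3^4
  c_4 = 2 = 2·3^0
  c_5 = 179 = 2·3^0 + 2·3^1 + 1·3^2 + 0·3^3 + 2·3^4
  c_6 = 174 = 0·3^0 + 1·3^1 + 1·3^2 + 0·3^3 + 2·3^4
Factor λ_0 = (0, 1, 2, 2, 2, 0)
Factor λ_1 = (2, 0, 1, 0, 2, 1)
Factor λ_2 = (0, 0, 2, 0, 1, 1)
Factor λ_3 = (1, 2, 1, 0, 0, 0)
Factor λ_4 = (0, 1, 1, 0, 2, 2)

((0, 1, 2, 2, 2, 0), (2, 0, 1, 0, 2, 1), (0, 0, 2, 0, 1, 1), (1, 2, 1, 0, 0, 0), (0, 1, 1, 0, 2, 2))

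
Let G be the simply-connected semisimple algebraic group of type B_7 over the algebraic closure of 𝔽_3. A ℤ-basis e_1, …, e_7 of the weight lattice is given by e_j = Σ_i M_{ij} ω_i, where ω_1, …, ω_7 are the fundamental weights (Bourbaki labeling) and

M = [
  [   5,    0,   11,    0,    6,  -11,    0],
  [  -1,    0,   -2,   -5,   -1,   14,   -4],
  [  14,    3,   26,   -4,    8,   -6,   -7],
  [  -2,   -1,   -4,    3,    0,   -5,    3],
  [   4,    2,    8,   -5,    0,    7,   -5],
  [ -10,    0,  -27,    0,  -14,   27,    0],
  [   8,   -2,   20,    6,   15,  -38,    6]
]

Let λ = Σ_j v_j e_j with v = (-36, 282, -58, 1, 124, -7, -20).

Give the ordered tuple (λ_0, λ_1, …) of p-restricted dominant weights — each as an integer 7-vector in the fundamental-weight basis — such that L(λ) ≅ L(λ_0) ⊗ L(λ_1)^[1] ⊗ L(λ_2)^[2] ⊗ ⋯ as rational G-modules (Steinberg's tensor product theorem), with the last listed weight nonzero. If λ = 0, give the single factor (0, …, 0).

((0, 2, 1, 0, 2, 1, 0), (1, 1, 1, 0, 0, 0, 0))

Compute c_i = Σ_j M_{ij} v_j with v = (-36, 282, -58, 1, 124, -7, -20):
  c_1 = 5*-36 + 0*282 + 11*-58 + 0*1 + 6*124 + -11*-7 + 0*-20 = 3
  c_2 = -1*-36 + 0*282 + -2*-58 + -5*1 + -1*124 + 14*-7 + -4*-20 = 5
  c_3 = 14*-36 + 3*282 + 26*-58 + -4*1 + 8*124 + -6*-7 + -7*-20 = 4
  c_4 = -2*-36 + -1*282 + -4*-58 + 3*1 + 0*124 + -5*-7 + 3*-20 = 0
  c_5 = 4*-36 + 2*282 + 8*-58 + -5*1 + 0*124 + 7*-7 + -5*-20 = 2
  c_6 = -10*-36 + 0*282 + -27*-58 + 0*1 + -14*124 + 27*-7 + 0*-20 = 1
  c_7 = 8*-36 + -2*282 + 20*-58 + 6*1 + 15*124 + -38*-7 + 6*-20 = 0
p = 3; digits c_i = Σ_j d_{ij}·3^j, 0 ≤ d_{ij} < 3:
  c_1 = 3 = 0·3^0 + 1·3^1
  c_2 = 5 = 2·3^0 + 1·3^1
  c_3 = 4 = 1·3^0 + 1·3^1
  c_4 = 0
  c_5 = 2 = 2·3^0
  c_6 = 1 = 1·3^0
  c_7 = 0
λ_0 = (0, 2, 1, 0, 2, 1, 0)
λ_1 = (1, 1, 1, 0, 0, 0, 0)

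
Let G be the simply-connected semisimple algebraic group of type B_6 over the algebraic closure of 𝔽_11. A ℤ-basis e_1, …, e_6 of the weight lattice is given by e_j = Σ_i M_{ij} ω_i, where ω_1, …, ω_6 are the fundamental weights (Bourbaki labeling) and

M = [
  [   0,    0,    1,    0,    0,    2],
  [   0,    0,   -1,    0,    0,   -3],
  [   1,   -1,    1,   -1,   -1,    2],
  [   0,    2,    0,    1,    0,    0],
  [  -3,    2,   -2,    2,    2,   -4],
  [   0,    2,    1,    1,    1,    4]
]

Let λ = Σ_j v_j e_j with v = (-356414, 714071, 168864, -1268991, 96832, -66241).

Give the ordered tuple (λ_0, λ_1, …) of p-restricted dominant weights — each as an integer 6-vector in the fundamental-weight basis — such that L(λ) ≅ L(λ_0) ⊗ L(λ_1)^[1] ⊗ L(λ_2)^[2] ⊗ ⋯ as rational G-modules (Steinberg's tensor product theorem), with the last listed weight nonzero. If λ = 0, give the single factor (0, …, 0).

ω-coordinates c = M·v, v = (-356414, 714071, 168864, -1268991, 96832, -66241):
  c_1 = (0)·(-356414) + (0)·(714071) + (1)·(168864) + (0)·(-1268991) + (0)·(96832) + (2)·(-66241) = 36382
  c_2 = (0)·(-356414) + (0)·(714071) + (-1)·(168864) + (0)·(-1268991) + (0)·(96832) + (-3)·(-66241) = 29859
  c_3 = (1)·(-356414) + (-1)·(714071) + (1)·(168864) + (-1)·(-1268991) + (-1)·(96832) + (2)·(-66241) = 138056
  c_4 = (0)·(-356414) + (2)·(714071) + (0)·(168864) + (1)·(-1268991) + (0)·(96832) + (0)·(-66241) = 159151
  c_5 = (-3)·(-356414) + (2)·(714071) + (-2)·(168864) + (2)·(-1268991) + (2)·(96832) + (-4)·(-66241) = 80302
  c_6 = (0)·(-356414) + (2)·(714071) + (1)·(168864) + (1)·(-1268991) + (1)·(96832) + (4)·(-66241) = 159883
Expand coordinatewise in base 11:
  c_1 = 36382 = 5·11^0 + 7·11^1 + 3·11^2 + 5·11^3 + 2·11^4
  c_2 = 29859 = 5·11^0 + 8·11^1 + 4·11^2 + 0·11^3 + 2·11^4
  c_3 = 138056 = 6·11^0 + 10·11^1 + 7·11^2 + 4·11^3 + 9·11^4
  c_4 = 159151 = 3·11^0 + 3·11^1 + 6·11^2 + 9·11^3 + 10·11^4
  c_5 = 80302 = 2·11^0 + 7·11^1 + 3·11^2 + 5·11^3 + 5·11^4
  c_6 = 159883 = 9·11^0 + 3·11^1 + 1·11^2 + 10·11^3 + 10·11^4
Factor λ_0 = (5, 5, 6, 3, 2, 9)
Factor λ_1 = (7, 8, 10, 3, 7, 3)
Factor λ_2 = (3, 4, 7, 6, 3, 1)
Factor λ_3 = (5, 0, 4, 9, 5, 10)
Factor λ_4 = (2, 2, 9, 10, 5, 10)

((5, 5, 6, 3, 2, 9), (7, 8, 10, 3, 7, 3), (3, 4, 7, 6, 3, 1), (5, 0, 4, 9, 5, 10), (2, 2, 9, 10, 5, 10))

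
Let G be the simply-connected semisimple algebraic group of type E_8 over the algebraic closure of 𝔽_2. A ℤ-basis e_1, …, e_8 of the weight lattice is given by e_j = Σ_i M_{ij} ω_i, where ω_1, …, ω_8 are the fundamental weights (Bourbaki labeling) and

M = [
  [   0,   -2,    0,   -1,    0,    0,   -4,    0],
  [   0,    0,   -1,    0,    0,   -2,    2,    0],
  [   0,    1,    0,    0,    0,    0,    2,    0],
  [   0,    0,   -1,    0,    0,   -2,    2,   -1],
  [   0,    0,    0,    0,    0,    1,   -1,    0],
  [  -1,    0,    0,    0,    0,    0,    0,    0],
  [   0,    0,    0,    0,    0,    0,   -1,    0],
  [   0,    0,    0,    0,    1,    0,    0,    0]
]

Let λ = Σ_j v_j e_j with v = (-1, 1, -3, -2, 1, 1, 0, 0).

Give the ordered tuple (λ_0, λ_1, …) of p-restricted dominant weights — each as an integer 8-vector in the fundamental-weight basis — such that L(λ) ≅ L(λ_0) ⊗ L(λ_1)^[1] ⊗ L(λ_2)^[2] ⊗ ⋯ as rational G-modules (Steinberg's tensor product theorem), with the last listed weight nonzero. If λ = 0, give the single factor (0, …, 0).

In the fundamental-weight basis, λ has coordinates c = M·v (v = (-1, 1, -3, -2, 1, 1, 0, 0)):
  c_1 = 0*-1 + -2*1 + 0*-3 + -1*-2 + 0*1 + 0*1 + -4*0 + 0*0 = 0
  c_2 = 0*-1 + 0*1 + -1*-3 + 0*-2 + 0*1 + -2*1 + 2*0 + 0*0 = 1
  c_3 = 0*-1 + 1*1 + 0*-3 + 0*-2 + 0*1 + 0*1 + 2*0 + 0*0 = 1
  c_4 = 0*-1 + 0*1 + -1*-3 + 0*-2 + 0*1 + -2*1 + 2*0 + -1*0 = 1
  c_5 = 0*-1 + 0*1 + 0*-3 + 0*-2 + 0*1 + 1*1 + -1*0 + 0*0 = 1
  c_6 = -1*-1 + 0*1 + 0*-3 + 0*-2 + 0*1 + 0*1 + 0*0 + 0*0 = 1
  c_7 = 0*-1 + 0*1 + 0*-3 + 0*-2 + 0*1 + 0*1 + -1*0 + 0*0 = 0
  c_8 = 0*-1 + 0*1 + 0*-3 + 0*-2 + 1*1 + 0*1 + 0*0 + 0*0 = 1
p = 2; digits c_i = Σ_j d_{ij}·2^j, 0 ≤ d_{ij} < 2:
  c_1 = 0
  c_2 = 1 = 1·2^0
  c_3 = 1 = 1·2^0
  c_4 = 1 = 1·2^0
  c_5 = 1 = 1·2^0
  c_6 = 1 = 1·2^0
  c_7 = 0
  c_8 = 1 = 1·2^0
λ_0 = (0, 1, 1, 1, 1, 1, 0, 1)

((0, 1, 1, 1, 1, 1, 0, 1),)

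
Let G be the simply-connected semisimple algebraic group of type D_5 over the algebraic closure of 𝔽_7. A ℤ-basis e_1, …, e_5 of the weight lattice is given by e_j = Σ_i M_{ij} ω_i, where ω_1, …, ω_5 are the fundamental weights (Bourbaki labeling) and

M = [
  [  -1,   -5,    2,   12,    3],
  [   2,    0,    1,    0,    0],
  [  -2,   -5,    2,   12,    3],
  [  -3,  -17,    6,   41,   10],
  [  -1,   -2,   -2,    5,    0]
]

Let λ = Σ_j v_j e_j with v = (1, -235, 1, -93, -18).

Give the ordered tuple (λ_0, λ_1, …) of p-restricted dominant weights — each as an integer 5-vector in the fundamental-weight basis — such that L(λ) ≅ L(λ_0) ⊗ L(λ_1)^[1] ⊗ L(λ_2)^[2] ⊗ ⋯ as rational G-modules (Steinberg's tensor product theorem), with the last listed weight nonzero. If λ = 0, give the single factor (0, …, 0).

((6, 3, 5, 5, 2),)

Change of basis e → ω: c = M·v where v = (1, -235, 1, -93, -18):
  c_1 = -1*1 + -5*-235 + 2*1 + 12*-93 + 3*-18 = 6
  c_2 = 2*1 + 0*-235 + 1*1 + 0*-93 + 0*-18 = 3
  c_3 = -2*1 + -5*-235 + 2*1 + 12*-93 + 3*-18 = 5
  c_4 = -3*1 + -17*-235 + 6*1 + 41*-93 + 10*-18 = 5
  c_5 = -1*1 + -2*-235 + -2*1 + 5*-93 + 0*-18 = 2
Expand coordinatewise in base 7:
  c_1 = 6 = 6·7^0
  c_2 = 3 = 3·7^0
  c_3 = 5 = 5·7^0
  c_4 = 5 = 5·7^0
  c_5 = 2 = 2·7^0
p-restricted factor λ_0 = (6, 3, 5, 5, 2)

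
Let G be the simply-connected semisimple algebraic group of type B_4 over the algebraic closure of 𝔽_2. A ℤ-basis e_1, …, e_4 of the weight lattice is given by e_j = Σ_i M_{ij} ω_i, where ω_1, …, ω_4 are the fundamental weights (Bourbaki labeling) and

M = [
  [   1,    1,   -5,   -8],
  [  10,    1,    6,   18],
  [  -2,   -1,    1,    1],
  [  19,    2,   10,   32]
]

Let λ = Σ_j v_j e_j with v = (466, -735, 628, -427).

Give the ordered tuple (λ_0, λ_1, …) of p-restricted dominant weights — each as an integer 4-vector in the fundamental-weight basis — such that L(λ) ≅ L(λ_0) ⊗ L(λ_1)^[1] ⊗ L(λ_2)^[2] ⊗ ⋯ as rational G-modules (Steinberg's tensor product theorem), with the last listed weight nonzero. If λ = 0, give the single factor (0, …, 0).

((1, 1, 0, 0), (1, 1, 0, 0), (1, 1, 1, 0))

Change of basis e → ω: c = M·v where v = (466, -735, 628, -427):
  c_1 = (1)·(466) + (1)·(-735) + (-5)·(628) + (-8)·(-427) = 7
  c_2 = (10)·(466) + (1)·(-735) + (6)·(628) + (18)·(-427) = 7
  c_3 = (-2)·(466) + (-1)·(-735) + (1)·(628) + (1)·(-427) = 4
  c_4 = (19)·(466) + (2)·(-735) + (10)·(628) + (32)·(-427) = 0
Writing each c_i in base p = 2:
  c_1 = 7 = 1·2^0 + 1·2^1 + 1·2^2
  c_2 = 7 = 1·2^0 + 1·2^1 + 1·2^2
  c_3 = 4 = 0·2^0 + 0·2^1 + 1·2^2
  c_4 = 0
λ_0 = (1, 1, 0, 0)
λ_1 = (1, 1, 0, 0)
λ_2 = (1, 1, 1, 0)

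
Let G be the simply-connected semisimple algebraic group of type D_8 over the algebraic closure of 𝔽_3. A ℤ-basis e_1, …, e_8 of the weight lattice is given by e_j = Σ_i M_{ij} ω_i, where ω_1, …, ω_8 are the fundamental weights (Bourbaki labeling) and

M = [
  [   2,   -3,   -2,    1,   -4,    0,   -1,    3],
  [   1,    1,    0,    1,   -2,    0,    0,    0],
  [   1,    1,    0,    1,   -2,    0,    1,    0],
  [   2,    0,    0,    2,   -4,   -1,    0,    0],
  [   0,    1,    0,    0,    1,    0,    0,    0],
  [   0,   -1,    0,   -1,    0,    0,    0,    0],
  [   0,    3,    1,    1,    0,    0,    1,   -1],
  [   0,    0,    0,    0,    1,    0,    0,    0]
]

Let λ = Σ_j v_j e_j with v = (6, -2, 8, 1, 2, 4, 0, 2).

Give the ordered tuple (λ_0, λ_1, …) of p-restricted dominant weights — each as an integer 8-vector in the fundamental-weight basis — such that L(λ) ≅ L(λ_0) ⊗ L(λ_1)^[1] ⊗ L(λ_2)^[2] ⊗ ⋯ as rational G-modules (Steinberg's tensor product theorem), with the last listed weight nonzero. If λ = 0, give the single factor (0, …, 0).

Change of basis e → ω: c = M·v where v = (6, -2, 8, 1, 2, 4, 0, 2):
  c_1 = (2)·(6) + (-3)·(-2) + (-2)·(8) + (1)·(1) + (-4)·(2) + (0)·(4) + (-1)·(0) + (3)·(2) = 1
  c_2 = (1)·(6) + (1)·(-2) + (0)·(8) + (1)·(1) + (-2)·(2) + (0)·(4) + (0)·(0) + (0)·(2) = 1
  c_3 = (1)·(6) + (1)·(-2) + (0)·(8) + (1)·(1) + (-2)·(2) + (0)·(4) + (1)·(0) + (0)·(2) = 1
  c_4 = (2)·(6) + (0)·(-2) + (0)·(8) + (2)·(1) + (-4)·(2) + (-1)·(4) + (0)·(0) + (0)·(2) = 2
  c_5 = (0)·(6) + (1)·(-2) + (0)·(8) + (0)·(1) + (1)·(2) + (0)·(4) + (0)·(0) + (0)·(2) = 0
  c_6 = (0)·(6) + (-1)·(-2) + (0)·(8) + (-1)·(1) + (0)·(2) + (0)·(4) + (0)·(0) + (0)·(2) = 1
  c_7 = (0)·(6) + (3)·(-2) + (1)·(8) + (1)·(1) + (0)·(2) + (0)·(4) + (1)·(0) + (-1)·(2) = 1
  c_8 = (0)·(6) + (0)·(-2) + (0)·(8) + (0)·(1) + (1)·(2) + (0)·(4) + (0)·(0) + (0)·(2) = 2
Base-3 expansion of each c_i:
  c_1 = 1 = 1·3^0
  c_2 = 1 = 1·3^0
  c_3 = 1 = 1·3^0
  c_4 = 2 = 2·3^0
  c_5 = 0
  c_6 = 1 = 1·3^0
  c_7 = 1 = 1·3^0
  c_8 = 2 = 2·3^0
λ_0 = (1, 1, 1, 2, 0, 1, 1, 2)

((1, 1, 1, 2, 0, 1, 1, 2),)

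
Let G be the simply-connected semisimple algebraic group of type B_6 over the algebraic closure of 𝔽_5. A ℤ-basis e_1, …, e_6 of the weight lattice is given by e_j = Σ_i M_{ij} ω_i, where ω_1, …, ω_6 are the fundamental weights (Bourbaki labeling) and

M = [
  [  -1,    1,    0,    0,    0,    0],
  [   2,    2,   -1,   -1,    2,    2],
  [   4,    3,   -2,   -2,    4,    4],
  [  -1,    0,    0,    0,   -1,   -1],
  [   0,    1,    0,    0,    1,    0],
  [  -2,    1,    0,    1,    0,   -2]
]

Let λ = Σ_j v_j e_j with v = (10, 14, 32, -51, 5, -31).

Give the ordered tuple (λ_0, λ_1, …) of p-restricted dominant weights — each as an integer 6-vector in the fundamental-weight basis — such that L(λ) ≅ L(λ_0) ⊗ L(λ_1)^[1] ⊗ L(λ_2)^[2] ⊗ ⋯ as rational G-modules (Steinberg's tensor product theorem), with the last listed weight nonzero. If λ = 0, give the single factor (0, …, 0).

Compute c_i = Σ_j M_{ij} v_j with v = (10, 14, 32, -51, 5, -31):
  c_1 = -1*10 + 1*14 + 0*32 + 0*-51 + 0*5 + 0*-31 = 4
  c_2 = 2*10 + 2*14 + -1*32 + -1*-51 + 2*5 + 2*-31 = 15
  c_3 = 4*10 + 3*14 + -2*32 + -2*-51 + 4*5 + 4*-31 = 16
  c_4 = -1*10 + 0*14 + 0*32 + 0*-51 + -1*5 + -1*-31 = 16
  c_5 = 0*10 + 1*14 + 0*32 + 0*-51 + 1*5 + 0*-31 = 19
  c_6 = -2*10 + 1*14 + 0*32 + 1*-51 + 0*5 + -2*-31 = 5
Expand coordinatewise in base 5:
  c_1 = 4 = 4·5^0
  c_2 = 15 = 0·5^0 + 3·5^1
  c_3 = 16 = 1·5^0 + 3·5^1
  c_4 = 16 = 1·5^0 + 3·5^1
  c_5 = 19 = 4·5^0 + 3·5^1
  c_6 = 5 = 0·5^0 + 1·5^1
p-restricted factor λ_0 = (4, 0, 1, 1, 4, 0)
p-restricted factor λ_1 = (0, 3, 3, 3, 3, 1)

((4, 0, 1, 1, 4, 0), (0, 3, 3, 3, 3, 1))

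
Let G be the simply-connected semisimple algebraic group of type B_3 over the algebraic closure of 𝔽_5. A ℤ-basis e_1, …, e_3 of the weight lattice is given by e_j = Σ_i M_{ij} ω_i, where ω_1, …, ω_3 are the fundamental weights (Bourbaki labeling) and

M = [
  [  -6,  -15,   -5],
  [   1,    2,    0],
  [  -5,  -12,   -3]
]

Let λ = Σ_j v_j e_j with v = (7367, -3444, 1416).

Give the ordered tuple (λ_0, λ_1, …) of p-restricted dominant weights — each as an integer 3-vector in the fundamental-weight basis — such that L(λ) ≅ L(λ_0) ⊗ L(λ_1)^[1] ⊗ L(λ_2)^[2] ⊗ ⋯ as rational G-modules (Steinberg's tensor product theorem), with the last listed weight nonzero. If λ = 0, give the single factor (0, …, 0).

((3, 4, 0), (0, 0, 4), (0, 4, 4), (3, 3, 1))

ω-coordinates c = M·v, v = (7367, -3444, 1416):
  c_1 = (-6)·(7367) + (-15)·(-3444) + (-5)·(1416) = 378
  c_2 = 1·7367 + (2)·(-3444) + 0·1416 = 479
  c_3 = (-5)·(7367) + (-12)·(-3444) + (-3)·(1416) = 245
Expand coordinatewise in base 5:
  c_1 = 378 = 3·5^0 + 0·5^1 + 0·5^2 + 3·5^3
  c_2 = 479 = 4·5^0 + 0·5^1 + 4·5^2 + 3·5^3
  c_3 = 245 = 0·5^0 + 4·5^1 + 4·5^2 + 1·5^3
p-restricted factor λ_0 = (3, 4, 0)
p-restricted factor λ_1 = (0, 0, 4)
p-restricted factor λ_2 = (0, 4, 4)
p-restricted factor λ_3 = (3, 3, 1)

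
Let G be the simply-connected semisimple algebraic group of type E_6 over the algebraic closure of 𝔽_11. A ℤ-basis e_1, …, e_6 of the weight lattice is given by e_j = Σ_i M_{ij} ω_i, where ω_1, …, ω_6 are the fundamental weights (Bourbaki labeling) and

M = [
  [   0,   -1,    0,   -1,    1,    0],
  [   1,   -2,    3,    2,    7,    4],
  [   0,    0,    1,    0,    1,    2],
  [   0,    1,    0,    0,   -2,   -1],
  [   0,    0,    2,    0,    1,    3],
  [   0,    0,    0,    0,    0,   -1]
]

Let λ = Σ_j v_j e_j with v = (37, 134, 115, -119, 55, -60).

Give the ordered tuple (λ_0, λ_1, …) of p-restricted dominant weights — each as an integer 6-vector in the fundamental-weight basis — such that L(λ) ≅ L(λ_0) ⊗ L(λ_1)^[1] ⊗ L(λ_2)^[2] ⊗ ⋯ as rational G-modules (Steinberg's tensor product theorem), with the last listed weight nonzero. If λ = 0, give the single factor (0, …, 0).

((7, 10, 6, 7, 6, 5), (3, 1, 4, 7, 9, 5))

Compute c_i = Σ_j M_{ij} v_j with v = (37, 134, 115, -119, 55, -60):
  c_1 = 0*37 + -1*134 + 0*115 + -1*-119 + 1*55 + 0*-60 = 40
  c_2 = 1*37 + -2*134 + 3*115 + 2*-119 + 7*55 + 4*-60 = 21
  c_3 = 0*37 + 0*134 + 1*115 + 0*-119 + 1*55 + 2*-60 = 50
  c_4 = 0*37 + 1*134 + 0*115 + 0*-119 + -2*55 + -1*-60 = 84
  c_5 = 0*37 + 0*134 + 2*115 + 0*-119 + 1*55 + 3*-60 = 105
  c_6 = 0*37 + 0*134 + 0*115 + 0*-119 + 0*55 + -1*-60 = 60
Base-11 expansion of each c_i:
  c_1 = 40 = 7·11^0 + 3·11^1
  c_2 = 21 = 10·11^0 + 1·11^1
  c_3 = 50 = 6·11^0 + 4·11^1
  c_4 = 84 = 7·11^0 + 7·11^1
  c_5 = 105 = 6·11^0 + 9·11^1
  c_6 = 60 = 5·11^0 + 5·11^1
Factor λ_0 = (7, 10, 6, 7, 6, 5)
Factor λ_1 = (3, 1, 4, 7, 9, 5)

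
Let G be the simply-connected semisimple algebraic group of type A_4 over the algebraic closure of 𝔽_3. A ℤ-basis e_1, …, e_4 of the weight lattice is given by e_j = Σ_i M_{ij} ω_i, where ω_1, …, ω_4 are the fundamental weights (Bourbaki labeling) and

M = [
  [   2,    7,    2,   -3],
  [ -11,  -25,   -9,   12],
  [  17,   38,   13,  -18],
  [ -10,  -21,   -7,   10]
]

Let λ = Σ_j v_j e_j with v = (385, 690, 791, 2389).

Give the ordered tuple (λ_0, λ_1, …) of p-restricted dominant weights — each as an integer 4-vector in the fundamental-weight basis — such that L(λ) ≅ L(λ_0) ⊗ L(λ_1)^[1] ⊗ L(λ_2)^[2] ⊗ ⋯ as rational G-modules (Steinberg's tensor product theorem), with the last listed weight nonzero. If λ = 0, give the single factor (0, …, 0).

((0, 1, 1, 1), (2, 0, 0, 1), (1, 1, 2, 1), (0, 2, 1, 0))

ω-coordinates c = M·v, v = (385, 690, 791, 2389):
  c_1 = 2*385 + 7*690 + 2*791 + -3*2389 = 15
  c_2 = -11*385 + -25*690 + -9*791 + 12*2389 = 64
  c_3 = 17*385 + 38*690 + 13*791 + -18*2389 = 46
  c_4 = -10*385 + -21*690 + -7*791 + 10*2389 = 13
p = 3; digits c_i = Σ_j d_{ij}·3^j, 0 ≤ d_{ij} < 3:
  c_1 = 15 = 0·3^0 + 2·3^1 + 1·3^2
  c_2 = 64 = 1·3^0 + 0·3^1 + 1·3^2 + 2·3^3
  c_3 = 46 = 1·3^0 + 0·3^1 + 2·3^2 + 1·3^3
  c_4 = 13 = 1·3^0 + 1·3^1 + 1·3^2
λ_0 = (0, 1, 1, 1)
λ_1 = (2, 0, 0, 1)
λ_2 = (1, 1, 2, 1)
λ_3 = (0, 2, 1, 0)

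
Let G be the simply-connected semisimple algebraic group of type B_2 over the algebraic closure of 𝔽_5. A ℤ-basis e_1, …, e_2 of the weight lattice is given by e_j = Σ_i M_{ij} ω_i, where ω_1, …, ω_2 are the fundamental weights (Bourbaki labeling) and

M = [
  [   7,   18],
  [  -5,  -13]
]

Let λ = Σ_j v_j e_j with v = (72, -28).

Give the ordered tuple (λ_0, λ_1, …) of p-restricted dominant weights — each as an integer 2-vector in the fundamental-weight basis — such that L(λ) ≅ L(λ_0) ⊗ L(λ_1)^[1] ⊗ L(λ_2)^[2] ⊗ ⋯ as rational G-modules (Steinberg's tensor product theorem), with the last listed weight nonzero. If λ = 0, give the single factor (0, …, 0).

((0, 4),)

In the fundamental-weight basis, λ has coordinates c = M·v (v = (72, -28)):
  c_1 = 7*72 + 18*-28 = 0
  c_2 = -5*72 + -13*-28 = 4
Expand coordinatewise in base 5:
  c_1 = 0
  c_2 = 4 = 4·5^0
λ_0 = (0, 4)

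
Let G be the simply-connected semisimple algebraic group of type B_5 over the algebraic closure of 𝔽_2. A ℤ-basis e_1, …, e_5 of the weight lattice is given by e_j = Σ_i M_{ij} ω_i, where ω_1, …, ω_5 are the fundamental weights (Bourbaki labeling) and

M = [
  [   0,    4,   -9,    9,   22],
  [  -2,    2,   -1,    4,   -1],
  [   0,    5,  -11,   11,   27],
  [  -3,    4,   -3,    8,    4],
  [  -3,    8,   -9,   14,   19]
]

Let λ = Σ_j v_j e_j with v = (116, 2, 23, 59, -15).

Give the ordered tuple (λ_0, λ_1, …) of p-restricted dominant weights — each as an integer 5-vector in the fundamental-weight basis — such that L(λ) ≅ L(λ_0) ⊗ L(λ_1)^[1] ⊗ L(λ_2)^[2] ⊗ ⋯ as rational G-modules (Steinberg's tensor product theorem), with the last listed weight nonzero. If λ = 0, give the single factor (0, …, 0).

((0, 0, 1, 1, 0), (1, 0, 0, 1, 1))

In the fundamental-weight basis, λ has coordinates c = M·v (v = (116, 2, 23, 59, -15)):
  c_1 = (0)·(116) + (4)·(2) + (-9)·(23) + (9)·(59) + (22)·(-15) = 2
  c_2 = (-2)·(116) + (2)·(2) + (-1)·(23) + (4)·(59) + (-1)·(-15) = 0
  c_3 = (0)·(116) + (5)·(2) + (-11)·(23) + (11)·(59) + (27)·(-15) = 1
  c_4 = (-3)·(116) + (4)·(2) + (-3)·(23) + (8)·(59) + (4)·(-15) = 3
  c_5 = (-3)·(116) + (8)·(2) + (-9)·(23) + (14)·(59) + (19)·(-15) = 2
p = 2; digits c_i = Σ_j d_{ij}·2^j, 0 ≤ d_{ij} < 2:
  c_1 = 2 = 0·2^0 + 1·2^1
  c_2 = 0
  c_3 = 1 = 1·2^0
  c_4 = 3 = 1·2^0 + 1·2^1
  c_5 = 2 = 0·2^0 + 1·2^1
λ_0 = (0, 0, 1, 1, 0)
λ_1 = (1, 0, 0, 1, 1)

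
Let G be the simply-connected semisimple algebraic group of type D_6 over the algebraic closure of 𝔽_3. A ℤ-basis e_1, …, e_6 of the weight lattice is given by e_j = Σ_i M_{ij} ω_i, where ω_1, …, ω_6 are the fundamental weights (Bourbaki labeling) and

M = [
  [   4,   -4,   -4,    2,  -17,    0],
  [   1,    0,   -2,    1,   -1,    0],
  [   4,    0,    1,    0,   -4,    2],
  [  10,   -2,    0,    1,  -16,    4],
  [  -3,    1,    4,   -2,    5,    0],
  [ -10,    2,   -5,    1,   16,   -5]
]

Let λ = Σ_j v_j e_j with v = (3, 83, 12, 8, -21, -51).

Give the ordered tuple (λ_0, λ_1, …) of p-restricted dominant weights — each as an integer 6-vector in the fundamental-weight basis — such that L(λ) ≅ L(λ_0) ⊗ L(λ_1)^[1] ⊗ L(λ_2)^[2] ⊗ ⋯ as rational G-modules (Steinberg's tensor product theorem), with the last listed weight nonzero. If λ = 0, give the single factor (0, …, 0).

((2, 2, 0, 1, 1, 0), (1, 2, 2, 1, 0, 1))

Change of basis e → ω: c = M·v where v = (3, 83, 12, 8, -21, -51):
  c_1 = (4)·(3) + (-4)·(83) + (-4)·(12) + (2)·(8) + (-17)·(-21) + (0)·(-51) = 5
  c_2 = (1)·(3) + (0)·(83) + (-2)·(12) + (1)·(8) + (-1)·(-21) + (0)·(-51) = 8
  c_3 = (4)·(3) + (0)·(83) + (1)·(12) + (0)·(8) + (-4)·(-21) + (2)·(-51) = 6
  c_4 = (10)·(3) + (-2)·(83) + (0)·(12) + (1)·(8) + (-16)·(-21) + (4)·(-51) = 4
  c_5 = (-3)·(3) + (1)·(83) + (4)·(12) + (-2)·(8) + (5)·(-21) + (0)·(-51) = 1
  c_6 = (-10)·(3) + (2)·(83) + (-5)·(12) + (1)·(8) + (16)·(-21) + (-5)·(-51) = 3
p = 3; digits c_i = Σ_j d_{ij}·3^j, 0 ≤ d_{ij} < 3:
  c_1 = 5 = 2·3^0 + 1·3^1
  c_2 = 8 = 2·3^0 + 2·3^1
  c_3 = 6 = 0·3^0 + 2·3^1
  c_4 = 4 = 1·3^0 + 1·3^1
  c_5 = 1 = 1·3^0
  c_6 = 3 = 0·3^0 + 1·3^1
Factor λ_0 = (2, 2, 0, 1, 1, 0)
Factor λ_1 = (1, 2, 2, 1, 0, 1)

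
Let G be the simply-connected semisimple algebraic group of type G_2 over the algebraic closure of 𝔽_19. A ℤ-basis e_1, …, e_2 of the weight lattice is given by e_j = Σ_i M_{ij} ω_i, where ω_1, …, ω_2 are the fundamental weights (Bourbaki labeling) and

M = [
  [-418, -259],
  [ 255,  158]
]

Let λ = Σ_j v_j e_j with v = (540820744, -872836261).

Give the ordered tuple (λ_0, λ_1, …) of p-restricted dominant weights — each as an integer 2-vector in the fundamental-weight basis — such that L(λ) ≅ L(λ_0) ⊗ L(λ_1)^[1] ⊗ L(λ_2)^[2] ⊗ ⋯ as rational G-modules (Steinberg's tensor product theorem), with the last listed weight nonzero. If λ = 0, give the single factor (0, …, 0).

ω-coordinates c = M·v, v = (540820744, -872836261):
  c_1 = -418*540820744 + -259*-872836261 = 1520607
  c_2 = 255*540820744 + 158*-872836261 = 1160482
Base-19 expansion of each c_i:
  c_1 = 1520607 = 18·19^0 + 3·19^1 + 13·19^2 + 12·19^3 + 11·19^4
  c_2 = 1160482 = 0·19^0 + 12·19^1 + 3·19^2 + 17·19^3 + 8·19^4
Factor λ_0 = (18, 0)
Factor λ_1 = (3, 12)
Factor λ_2 = (13, 3)
Factor λ_3 = (12, 17)
Factor λ_4 = (11, 8)

((18, 0), (3, 12), (13, 3), (12, 17), (11, 8))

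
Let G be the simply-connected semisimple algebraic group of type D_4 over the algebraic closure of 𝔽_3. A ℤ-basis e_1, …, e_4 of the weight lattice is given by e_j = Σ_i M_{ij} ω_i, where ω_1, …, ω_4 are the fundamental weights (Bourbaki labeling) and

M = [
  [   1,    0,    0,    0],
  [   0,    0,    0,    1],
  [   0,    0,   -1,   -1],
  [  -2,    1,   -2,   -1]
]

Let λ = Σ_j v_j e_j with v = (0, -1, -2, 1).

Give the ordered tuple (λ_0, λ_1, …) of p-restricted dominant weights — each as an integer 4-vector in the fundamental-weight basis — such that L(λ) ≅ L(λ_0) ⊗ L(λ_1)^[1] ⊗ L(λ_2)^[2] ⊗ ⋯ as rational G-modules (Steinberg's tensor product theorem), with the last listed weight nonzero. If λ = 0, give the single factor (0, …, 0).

((0, 1, 1, 2),)

Compute c_i = Σ_j M_{ij} v_j with v = (0, -1, -2, 1):
  c_1 = (1)·(0) + (0)·(-1) + (0)·(-2) + (0)·(1) = 0
  c_2 = (0)·(0) + (0)·(-1) + (0)·(-2) + (1)·(1) = 1
  c_3 = (0)·(0) + (0)·(-1) + (-1)·(-2) + (-1)·(1) = 1
  c_4 = (-2)·(0) + (1)·(-1) + (-2)·(-2) + (-1)·(1) = 2
Base-3 expansion of each c_i:
  c_1 = 0
  c_2 = 1 = 1·3^0
  c_3 = 1 = 1·3^0
  c_4 = 2 = 2·3^0
p-restricted factor λ_0 = (0, 1, 1, 2)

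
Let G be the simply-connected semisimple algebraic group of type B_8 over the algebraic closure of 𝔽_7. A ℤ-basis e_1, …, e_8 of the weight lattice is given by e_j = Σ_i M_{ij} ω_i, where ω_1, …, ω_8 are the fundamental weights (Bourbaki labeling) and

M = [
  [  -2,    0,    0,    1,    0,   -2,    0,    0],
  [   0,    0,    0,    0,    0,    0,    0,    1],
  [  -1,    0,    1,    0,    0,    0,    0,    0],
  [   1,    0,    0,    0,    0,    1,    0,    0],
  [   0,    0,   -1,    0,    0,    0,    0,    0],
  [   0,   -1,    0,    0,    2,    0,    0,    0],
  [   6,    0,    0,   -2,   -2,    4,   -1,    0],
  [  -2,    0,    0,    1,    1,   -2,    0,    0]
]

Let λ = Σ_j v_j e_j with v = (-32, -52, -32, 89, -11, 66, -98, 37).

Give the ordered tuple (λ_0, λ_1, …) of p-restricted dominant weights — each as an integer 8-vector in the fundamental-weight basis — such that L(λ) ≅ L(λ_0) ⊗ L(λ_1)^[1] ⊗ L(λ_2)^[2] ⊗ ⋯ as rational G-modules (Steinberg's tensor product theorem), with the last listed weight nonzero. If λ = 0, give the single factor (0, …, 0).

Converting to the ω-basis (c_i = row i of M dotted with v = (-32, -52, -32, 89, -11, 66, -98, 37)):
  c_1 = -2*-32 + 0*-52 + 0*-32 + 1*89 + 0*-11 + -2*66 + 0*-98 + 0*37 = 21
  c_2 = 0*-32 + 0*-52 + 0*-32 + 0*89 + 0*-11 + 0*66 + 0*-98 + 1*37 = 37
  c_3 = -1*-32 + 0*-52 + 1*-32 + 0*89 + 0*-11 + 0*66 + 0*-98 + 0*37 = 0
  c_4 = 1*-32 + 0*-52 + 0*-32 + 0*89 + 0*-11 + 1*66 + 0*-98 + 0*37 = 34
  c_5 = 0*-32 + 0*-52 + -1*-32 + 0*89 + 0*-11 + 0*66 + 0*-98 + 0*37 = 32
  c_6 = 0*-32 + -1*-52 + 0*-32 + 0*89 + 2*-11 + 0*66 + 0*-98 + 0*37 = 30
  c_7 = 6*-32 + 0*-52 + 0*-32 + -2*89 + -2*-11 + 4*66 + -1*-98 + 0*37 = 14
  c_8 = -2*-32 + 0*-52 + 0*-32 + 1*89 + 1*-11 + -2*66 + 0*-98 + 0*37 = 10
Base-7 expansion of each c_i:
  c_1 = 21 = 0·7^0 + 3·7^1
  c_2 = 37 = 2·7^0 + 5·7^1
  c_3 = 0
  c_4 = 34 = 6·7^0 + 4·7^1
  c_5 = 32 = 4·7^0 + 4·7^1
  c_6 = 30 = 2·7^0 + 4·7^1
  c_7 = 14 = 0·7^0 + 2·7^1
  c_8 = 10 = 3·7^0 + 1·7^1
p-restricted factor λ_0 = (0, 2, 0, 6, 4, 2, 0, 3)
p-restricted factor λ_1 = (3, 5, 0, 4, 4, 4, 2, 1)

((0, 2, 0, 6, 4, 2, 0, 3), (3, 5, 0, 4, 4, 4, 2, 1))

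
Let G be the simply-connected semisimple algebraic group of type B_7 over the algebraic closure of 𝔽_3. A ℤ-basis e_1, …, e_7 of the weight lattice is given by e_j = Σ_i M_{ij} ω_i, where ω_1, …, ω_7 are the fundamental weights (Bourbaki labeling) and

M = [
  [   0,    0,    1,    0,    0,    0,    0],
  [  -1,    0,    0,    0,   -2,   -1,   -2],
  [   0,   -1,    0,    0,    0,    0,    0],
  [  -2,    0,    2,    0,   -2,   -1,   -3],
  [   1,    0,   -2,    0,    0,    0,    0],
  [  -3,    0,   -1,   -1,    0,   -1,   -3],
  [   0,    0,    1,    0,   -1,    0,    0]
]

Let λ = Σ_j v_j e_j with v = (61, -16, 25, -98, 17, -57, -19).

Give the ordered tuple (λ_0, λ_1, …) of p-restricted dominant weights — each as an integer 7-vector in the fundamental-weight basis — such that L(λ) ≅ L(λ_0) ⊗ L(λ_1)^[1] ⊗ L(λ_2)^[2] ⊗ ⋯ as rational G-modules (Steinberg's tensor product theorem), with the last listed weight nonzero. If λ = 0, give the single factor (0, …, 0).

((1, 0, 1, 2, 2, 1, 2), (2, 0, 2, 2, 0, 1, 2), (2, 0, 1, 0, 1, 0, 0))

Converting to the ω-basis (c_i = row i of M dotted with v = (61, -16, 25, -98, 17, -57, -19)):
  c_1 = 0*61 + 0*-16 + 1*25 + 0*-98 + 0*17 + 0*-57 + 0*-19 = 25
  c_2 = -1*61 + 0*-16 + 0*25 + 0*-98 + -2*17 + -1*-57 + -2*-19 = 0
  c_3 = 0*61 + -1*-16 + 0*25 + 0*-98 + 0*17 + 0*-57 + 0*-19 = 16
  c_4 = -2*61 + 0*-16 + 2*25 + 0*-98 + -2*17 + -1*-57 + -3*-19 = 8
  c_5 = 1*61 + 0*-16 + -2*25 + 0*-98 + 0*17 + 0*-57 + 0*-19 = 11
  c_6 = -3*61 + 0*-16 + -1*25 + -1*-98 + 0*17 + -1*-57 + -3*-19 = 4
  c_7 = 0*61 + 0*-16 + 1*25 + 0*-98 + -1*17 + 0*-57 + 0*-19 = 8
Base-3 expansion of each c_i:
  c_1 = 25 = 1·3^0 + 2·3^1 + 2·3^2
  c_2 = 0
  c_3 = 16 = 1·3^0 + 2·3^1 + 1·3^2
  c_4 = 8 = 2·3^0 + 2·3^1
  c_5 = 11 = 2·3^0 + 0·3^1 + 1·3^2
  c_6 = 4 = 1·3^0 + 1·3^1
  c_7 = 8 = 2·3^0 + 2·3^1
λ_0 = (1, 0, 1, 2, 2, 1, 2)
λ_1 = (2, 0, 2, 2, 0, 1, 2)
λ_2 = (2, 0, 1, 0, 1, 0, 0)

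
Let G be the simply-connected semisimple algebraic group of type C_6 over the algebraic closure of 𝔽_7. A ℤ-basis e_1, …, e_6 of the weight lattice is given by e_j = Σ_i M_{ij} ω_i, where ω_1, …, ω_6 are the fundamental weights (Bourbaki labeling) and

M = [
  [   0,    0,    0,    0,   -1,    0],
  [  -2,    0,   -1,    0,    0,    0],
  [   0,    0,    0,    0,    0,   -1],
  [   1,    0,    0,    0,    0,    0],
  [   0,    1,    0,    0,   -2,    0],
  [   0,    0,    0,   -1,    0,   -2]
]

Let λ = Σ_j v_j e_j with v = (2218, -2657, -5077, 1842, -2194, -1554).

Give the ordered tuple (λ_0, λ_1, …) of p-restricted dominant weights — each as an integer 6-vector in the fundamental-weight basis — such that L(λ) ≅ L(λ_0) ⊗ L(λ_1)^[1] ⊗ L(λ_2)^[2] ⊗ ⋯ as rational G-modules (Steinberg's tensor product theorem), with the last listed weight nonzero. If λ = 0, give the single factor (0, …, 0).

Change of basis e → ω: c = M·v where v = (2218, -2657, -5077, 1842, -2194, -1554):
  c_1 = (0)·(2218) + (0)·(-2657) + (0)·(-5077) + (0)·(1842) + (-1)·(-2194) + (0)·(-1554) = 2194
  c_2 = (-2)·(2218) + (0)·(-2657) + (-1)·(-5077) + (0)·(1842) + (0)·(-2194) + (0)·(-1554) = 641
  c_3 = (0)·(2218) + (0)·(-2657) + (0)·(-5077) + (0)·(1842) + (0)·(-2194) + (-1)·(-1554) = 1554
  c_4 = (1)·(2218) + (0)·(-2657) + (0)·(-5077) + (0)·(1842) + (0)·(-2194) + (0)·(-1554) = 2218
  c_5 = (0)·(2218) + (1)·(-2657) + (0)·(-5077) + (0)·(1842) + (-2)·(-2194) + (0)·(-1554) = 1731
  c_6 = (0)·(2218) + (0)·(-2657) + (0)·(-5077) + (-1)·(1842) + (0)·(-2194) + (-2)·(-1554) = 1266
Base-7 expansion of each c_i:
  c_1 = 2194 = 3·7^0 + 5·7^1 + 2·7^2 + 6·7^3
  c_2 = 641 = 4·7^0 + 0·7^1 + 6·7^2 + 1·7^3
  c_3 = 1554 = 0·7^0 + 5·7^1 + 3·7^2 + 4·7^3
  c_4 = 2218 = 6·7^0 + 1·7^1 + 3·7^2 + 6·7^3
  c_5 = 1731 = 2·7^0 + 2·7^1 + 0·7^2 + 5·7^3
  c_6 = 1266 = 6·7^0 + 5·7^1 + 4·7^2 + 3·7^3
p-restricted factor λ_0 = (3, 4, 0, 6, 2, 6)
p-restricted factor λ_1 = (5, 0, 5, 1, 2, 5)
p-restricted factor λ_2 = (2, 6, 3, 3, 0, 4)
p-restricted factor λ_3 = (6, 1, 4, 6, 5, 3)

((3, 4, 0, 6, 2, 6), (5, 0, 5, 1, 2, 5), (2, 6, 3, 3, 0, 4), (6, 1, 4, 6, 5, 3))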